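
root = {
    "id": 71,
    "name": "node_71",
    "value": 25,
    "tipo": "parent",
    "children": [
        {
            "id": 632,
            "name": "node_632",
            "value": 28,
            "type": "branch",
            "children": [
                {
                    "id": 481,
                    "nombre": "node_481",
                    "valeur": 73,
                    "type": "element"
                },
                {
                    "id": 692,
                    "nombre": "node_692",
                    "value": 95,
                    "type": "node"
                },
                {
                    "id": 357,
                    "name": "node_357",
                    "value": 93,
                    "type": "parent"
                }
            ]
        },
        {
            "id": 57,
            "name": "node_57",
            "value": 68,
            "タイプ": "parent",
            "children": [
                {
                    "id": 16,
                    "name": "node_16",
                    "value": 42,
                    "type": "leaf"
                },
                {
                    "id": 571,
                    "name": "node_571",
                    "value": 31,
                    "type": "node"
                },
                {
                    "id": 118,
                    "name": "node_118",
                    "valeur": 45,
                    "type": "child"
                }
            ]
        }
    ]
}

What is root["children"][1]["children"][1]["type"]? "node"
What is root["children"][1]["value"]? 68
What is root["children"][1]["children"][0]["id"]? 16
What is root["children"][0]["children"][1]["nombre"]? "node_692"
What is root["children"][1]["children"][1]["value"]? 31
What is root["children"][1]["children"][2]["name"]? "node_118"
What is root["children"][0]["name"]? "node_632"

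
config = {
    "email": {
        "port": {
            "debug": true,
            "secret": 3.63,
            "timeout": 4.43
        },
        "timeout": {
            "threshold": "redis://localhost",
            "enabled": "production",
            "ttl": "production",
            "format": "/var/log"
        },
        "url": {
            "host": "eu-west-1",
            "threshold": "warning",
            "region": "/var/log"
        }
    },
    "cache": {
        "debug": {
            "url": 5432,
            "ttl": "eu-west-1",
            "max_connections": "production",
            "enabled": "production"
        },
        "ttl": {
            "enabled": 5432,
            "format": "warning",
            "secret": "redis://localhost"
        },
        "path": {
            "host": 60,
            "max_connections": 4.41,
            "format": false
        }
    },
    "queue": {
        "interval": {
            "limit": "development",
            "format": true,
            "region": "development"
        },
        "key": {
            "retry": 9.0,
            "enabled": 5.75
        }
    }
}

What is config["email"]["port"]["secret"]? 3.63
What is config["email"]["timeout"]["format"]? "/var/log"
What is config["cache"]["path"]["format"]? False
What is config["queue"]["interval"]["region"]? "development"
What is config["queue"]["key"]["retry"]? 9.0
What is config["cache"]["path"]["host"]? 60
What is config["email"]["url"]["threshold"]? "warning"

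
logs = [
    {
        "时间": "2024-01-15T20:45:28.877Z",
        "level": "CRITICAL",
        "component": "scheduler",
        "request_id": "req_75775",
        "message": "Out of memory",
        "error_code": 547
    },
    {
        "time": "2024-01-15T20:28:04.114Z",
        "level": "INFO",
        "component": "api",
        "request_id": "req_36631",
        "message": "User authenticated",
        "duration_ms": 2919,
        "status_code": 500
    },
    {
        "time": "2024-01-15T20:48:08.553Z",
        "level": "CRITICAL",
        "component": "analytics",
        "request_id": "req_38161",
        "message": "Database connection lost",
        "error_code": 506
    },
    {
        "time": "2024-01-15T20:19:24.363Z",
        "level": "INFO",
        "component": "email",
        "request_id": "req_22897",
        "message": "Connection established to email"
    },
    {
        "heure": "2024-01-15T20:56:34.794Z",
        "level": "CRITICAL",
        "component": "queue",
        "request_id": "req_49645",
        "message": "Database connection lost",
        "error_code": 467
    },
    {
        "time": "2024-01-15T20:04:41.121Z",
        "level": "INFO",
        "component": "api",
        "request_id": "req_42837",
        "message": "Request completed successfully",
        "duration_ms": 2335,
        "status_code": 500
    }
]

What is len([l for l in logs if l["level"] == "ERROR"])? 0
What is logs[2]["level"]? "CRITICAL"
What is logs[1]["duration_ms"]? 2919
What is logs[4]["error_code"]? 467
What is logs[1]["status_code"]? 500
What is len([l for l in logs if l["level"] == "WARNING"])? 0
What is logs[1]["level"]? "INFO"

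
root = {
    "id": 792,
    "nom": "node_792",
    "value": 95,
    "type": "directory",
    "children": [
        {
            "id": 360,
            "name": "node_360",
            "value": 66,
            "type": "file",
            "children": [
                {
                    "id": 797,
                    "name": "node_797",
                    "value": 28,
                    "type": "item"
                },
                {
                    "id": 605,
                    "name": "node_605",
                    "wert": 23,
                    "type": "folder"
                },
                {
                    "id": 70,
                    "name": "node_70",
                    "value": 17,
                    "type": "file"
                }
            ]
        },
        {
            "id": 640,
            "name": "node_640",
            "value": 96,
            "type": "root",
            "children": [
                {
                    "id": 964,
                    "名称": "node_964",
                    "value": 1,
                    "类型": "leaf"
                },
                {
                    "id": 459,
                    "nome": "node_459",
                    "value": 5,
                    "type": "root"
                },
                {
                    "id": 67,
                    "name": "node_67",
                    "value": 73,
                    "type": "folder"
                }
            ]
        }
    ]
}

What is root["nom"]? "node_792"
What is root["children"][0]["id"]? 360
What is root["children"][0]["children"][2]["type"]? "file"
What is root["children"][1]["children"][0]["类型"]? "leaf"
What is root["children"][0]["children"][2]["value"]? 17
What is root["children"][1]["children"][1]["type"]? "root"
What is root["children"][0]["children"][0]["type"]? "item"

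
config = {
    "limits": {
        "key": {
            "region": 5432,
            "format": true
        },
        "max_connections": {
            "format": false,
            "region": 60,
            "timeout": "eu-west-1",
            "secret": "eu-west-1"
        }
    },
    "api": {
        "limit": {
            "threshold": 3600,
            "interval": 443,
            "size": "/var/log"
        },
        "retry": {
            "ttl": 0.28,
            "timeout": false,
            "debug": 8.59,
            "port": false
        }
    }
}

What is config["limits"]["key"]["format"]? True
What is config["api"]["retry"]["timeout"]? False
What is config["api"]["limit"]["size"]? "/var/log"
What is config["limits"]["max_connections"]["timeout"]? "eu-west-1"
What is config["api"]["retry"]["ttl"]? 0.28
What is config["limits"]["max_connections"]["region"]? 60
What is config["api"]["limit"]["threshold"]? 3600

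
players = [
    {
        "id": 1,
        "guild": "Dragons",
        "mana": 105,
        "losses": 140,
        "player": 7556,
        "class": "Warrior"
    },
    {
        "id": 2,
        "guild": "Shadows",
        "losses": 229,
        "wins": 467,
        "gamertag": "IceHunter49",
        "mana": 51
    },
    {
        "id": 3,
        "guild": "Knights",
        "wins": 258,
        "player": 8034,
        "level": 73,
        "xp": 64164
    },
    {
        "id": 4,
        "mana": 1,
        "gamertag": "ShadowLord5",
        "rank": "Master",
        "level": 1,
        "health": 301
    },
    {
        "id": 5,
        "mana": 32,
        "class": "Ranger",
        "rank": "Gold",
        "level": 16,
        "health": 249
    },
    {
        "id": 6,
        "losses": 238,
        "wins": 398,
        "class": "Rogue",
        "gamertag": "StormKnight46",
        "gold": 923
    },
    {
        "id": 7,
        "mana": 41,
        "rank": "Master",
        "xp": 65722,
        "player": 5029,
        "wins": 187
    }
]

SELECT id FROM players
[1, 2, 3, 4, 5, 6, 7]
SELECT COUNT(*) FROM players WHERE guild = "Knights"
1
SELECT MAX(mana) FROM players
105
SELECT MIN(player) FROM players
5029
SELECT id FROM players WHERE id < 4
[1, 2, 3]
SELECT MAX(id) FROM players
7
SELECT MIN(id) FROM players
1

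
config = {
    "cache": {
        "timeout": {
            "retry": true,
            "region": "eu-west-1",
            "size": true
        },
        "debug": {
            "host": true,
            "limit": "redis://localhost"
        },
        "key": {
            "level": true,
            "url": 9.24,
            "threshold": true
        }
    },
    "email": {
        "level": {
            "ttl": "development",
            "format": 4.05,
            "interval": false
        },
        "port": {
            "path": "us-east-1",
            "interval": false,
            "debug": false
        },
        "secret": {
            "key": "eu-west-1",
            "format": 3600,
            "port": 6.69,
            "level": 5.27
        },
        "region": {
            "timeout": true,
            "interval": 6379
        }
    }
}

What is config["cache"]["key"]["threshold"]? True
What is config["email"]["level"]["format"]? 4.05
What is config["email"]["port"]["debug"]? False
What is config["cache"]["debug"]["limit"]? "redis://localhost"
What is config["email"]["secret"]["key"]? "eu-west-1"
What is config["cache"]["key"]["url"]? 9.24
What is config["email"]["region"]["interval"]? 6379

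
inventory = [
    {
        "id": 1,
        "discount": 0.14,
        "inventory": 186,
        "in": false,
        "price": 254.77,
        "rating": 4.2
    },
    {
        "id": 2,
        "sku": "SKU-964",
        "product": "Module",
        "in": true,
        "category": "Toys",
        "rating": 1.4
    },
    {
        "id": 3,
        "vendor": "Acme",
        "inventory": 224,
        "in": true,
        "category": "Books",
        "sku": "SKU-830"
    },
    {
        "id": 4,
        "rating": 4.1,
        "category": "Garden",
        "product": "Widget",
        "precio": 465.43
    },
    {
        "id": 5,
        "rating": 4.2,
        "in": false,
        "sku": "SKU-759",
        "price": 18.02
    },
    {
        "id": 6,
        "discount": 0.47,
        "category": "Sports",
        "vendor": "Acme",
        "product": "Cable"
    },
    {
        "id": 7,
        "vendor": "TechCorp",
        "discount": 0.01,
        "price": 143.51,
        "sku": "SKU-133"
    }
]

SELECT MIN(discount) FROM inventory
0.01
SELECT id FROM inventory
[1, 2, 3, 4, 5, 6, 7]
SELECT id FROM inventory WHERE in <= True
[1, 2, 3, 5]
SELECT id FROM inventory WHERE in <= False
[1, 5]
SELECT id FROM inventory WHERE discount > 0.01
[1, 6]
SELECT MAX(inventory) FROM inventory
224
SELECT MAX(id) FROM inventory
7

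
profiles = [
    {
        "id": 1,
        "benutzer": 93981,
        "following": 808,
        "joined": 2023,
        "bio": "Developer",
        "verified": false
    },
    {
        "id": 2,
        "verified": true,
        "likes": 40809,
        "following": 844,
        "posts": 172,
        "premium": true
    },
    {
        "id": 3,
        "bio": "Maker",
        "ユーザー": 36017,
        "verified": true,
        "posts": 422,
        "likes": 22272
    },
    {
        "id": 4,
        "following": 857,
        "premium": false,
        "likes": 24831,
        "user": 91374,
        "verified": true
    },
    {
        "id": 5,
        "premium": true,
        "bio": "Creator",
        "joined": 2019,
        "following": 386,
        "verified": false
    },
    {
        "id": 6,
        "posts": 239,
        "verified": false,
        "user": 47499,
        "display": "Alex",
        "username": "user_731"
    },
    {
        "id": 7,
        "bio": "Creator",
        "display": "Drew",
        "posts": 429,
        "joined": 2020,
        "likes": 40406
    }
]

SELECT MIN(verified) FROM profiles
False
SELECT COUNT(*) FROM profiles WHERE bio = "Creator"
2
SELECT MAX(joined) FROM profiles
2023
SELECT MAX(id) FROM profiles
7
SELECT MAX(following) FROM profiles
857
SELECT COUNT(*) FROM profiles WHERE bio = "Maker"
1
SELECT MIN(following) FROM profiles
386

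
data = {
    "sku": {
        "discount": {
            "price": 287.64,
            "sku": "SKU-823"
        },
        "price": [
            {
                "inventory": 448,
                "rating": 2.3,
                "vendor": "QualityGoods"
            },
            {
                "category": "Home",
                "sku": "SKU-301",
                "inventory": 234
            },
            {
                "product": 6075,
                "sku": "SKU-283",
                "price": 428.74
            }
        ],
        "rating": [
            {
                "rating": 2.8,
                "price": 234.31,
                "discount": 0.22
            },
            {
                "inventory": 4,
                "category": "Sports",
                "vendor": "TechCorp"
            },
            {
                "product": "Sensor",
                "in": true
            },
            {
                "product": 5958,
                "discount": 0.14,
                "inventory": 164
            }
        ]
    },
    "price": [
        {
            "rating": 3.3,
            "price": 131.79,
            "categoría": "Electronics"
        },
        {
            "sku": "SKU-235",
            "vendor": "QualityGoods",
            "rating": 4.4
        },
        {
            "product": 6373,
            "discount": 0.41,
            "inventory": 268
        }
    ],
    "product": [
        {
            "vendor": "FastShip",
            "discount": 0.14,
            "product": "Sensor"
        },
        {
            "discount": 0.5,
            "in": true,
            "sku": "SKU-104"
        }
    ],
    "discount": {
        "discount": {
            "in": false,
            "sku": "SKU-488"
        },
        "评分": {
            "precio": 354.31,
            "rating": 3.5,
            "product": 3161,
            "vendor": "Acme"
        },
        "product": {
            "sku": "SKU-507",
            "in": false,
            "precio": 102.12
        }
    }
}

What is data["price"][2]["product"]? 6373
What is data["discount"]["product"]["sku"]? "SKU-507"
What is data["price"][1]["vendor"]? "QualityGoods"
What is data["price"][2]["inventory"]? 268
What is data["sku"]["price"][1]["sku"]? "SKU-301"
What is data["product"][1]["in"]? True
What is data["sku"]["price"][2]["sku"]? "SKU-283"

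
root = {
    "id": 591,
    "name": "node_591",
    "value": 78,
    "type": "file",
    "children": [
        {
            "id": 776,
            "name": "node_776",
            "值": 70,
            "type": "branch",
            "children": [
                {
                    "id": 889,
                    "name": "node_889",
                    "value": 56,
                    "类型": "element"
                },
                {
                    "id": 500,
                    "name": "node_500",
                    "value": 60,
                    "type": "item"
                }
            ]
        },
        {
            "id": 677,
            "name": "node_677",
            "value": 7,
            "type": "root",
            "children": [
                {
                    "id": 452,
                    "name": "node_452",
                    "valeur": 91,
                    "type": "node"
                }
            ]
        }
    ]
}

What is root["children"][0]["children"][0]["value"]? 56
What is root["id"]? 591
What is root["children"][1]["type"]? "root"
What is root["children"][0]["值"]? 70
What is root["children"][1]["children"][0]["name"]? "node_452"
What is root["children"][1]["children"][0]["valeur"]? 91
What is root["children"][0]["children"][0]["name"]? "node_889"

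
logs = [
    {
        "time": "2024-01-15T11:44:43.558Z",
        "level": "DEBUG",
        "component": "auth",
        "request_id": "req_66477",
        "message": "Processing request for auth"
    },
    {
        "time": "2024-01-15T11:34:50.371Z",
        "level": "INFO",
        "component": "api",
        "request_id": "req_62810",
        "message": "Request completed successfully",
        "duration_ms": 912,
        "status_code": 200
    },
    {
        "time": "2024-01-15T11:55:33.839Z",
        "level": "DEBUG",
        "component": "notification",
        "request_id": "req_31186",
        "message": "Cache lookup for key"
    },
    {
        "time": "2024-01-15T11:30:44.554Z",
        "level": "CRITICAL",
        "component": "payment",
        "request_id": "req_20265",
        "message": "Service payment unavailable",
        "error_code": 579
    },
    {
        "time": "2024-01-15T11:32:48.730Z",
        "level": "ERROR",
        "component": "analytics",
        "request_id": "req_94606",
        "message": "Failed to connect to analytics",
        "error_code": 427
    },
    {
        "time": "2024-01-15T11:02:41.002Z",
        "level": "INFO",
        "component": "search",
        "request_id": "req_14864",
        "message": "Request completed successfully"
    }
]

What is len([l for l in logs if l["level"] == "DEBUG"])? 2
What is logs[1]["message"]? "Request completed successfully"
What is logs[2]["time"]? "2024-01-15T11:55:33.839Z"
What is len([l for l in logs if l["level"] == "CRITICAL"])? 1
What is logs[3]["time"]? "2024-01-15T11:30:44.554Z"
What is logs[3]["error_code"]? 579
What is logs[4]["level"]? "ERROR"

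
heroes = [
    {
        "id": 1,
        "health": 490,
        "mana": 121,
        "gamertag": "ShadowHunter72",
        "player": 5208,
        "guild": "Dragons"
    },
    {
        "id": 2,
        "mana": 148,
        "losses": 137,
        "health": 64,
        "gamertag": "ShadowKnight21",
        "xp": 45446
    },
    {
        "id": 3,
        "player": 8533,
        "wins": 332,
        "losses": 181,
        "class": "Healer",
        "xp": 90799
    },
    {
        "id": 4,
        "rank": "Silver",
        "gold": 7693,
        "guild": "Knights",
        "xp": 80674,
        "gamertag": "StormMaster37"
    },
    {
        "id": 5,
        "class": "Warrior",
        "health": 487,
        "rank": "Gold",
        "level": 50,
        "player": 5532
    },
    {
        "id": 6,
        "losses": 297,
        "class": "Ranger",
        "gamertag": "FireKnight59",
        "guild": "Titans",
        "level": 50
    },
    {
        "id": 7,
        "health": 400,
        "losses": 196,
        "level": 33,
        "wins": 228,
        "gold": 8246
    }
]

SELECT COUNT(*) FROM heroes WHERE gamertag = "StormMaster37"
1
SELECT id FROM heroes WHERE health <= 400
[2, 7]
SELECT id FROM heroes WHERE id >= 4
[4, 5, 6, 7]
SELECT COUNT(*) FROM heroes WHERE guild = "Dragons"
1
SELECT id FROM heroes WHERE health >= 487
[1, 5]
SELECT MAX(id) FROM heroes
7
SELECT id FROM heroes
[1, 2, 3, 4, 5, 6, 7]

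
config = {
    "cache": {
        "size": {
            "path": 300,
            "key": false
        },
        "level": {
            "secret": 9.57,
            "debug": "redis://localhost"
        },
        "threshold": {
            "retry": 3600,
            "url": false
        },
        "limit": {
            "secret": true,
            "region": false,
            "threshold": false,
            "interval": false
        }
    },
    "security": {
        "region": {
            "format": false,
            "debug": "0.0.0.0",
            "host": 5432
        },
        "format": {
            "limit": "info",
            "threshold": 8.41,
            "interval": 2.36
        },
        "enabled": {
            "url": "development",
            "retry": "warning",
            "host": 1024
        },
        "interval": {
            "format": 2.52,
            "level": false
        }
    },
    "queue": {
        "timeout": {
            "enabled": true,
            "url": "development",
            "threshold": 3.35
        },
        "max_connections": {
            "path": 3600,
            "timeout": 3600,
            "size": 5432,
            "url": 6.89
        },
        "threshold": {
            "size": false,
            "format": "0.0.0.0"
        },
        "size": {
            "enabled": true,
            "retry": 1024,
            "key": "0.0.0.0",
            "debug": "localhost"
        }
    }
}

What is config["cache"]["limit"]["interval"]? False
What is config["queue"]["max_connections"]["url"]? 6.89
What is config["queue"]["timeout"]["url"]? "development"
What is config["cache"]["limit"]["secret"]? True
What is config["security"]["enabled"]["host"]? 1024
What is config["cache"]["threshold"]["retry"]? 3600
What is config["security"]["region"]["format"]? False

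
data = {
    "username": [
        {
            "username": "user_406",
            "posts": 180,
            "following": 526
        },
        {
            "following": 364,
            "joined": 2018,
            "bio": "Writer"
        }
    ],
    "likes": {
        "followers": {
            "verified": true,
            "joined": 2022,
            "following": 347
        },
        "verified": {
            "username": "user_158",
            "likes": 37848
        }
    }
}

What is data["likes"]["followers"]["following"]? 347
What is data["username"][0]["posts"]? 180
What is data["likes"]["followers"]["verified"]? True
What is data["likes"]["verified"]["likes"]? 37848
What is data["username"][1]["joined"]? 2018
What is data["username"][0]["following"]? 526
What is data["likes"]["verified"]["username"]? "user_158"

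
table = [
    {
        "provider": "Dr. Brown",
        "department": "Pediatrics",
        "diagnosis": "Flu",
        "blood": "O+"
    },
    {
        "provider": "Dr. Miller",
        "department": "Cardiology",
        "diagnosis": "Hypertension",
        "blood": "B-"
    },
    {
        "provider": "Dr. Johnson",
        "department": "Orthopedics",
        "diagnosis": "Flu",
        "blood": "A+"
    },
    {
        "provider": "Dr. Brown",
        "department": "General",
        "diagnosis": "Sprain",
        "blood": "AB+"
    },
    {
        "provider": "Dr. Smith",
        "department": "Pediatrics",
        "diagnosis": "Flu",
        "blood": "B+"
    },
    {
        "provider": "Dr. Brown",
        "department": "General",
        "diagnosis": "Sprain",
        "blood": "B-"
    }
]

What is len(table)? 6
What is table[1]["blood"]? "B-"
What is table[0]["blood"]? "O+"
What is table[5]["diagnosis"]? "Sprain"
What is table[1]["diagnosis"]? "Hypertension"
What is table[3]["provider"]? "Dr. Brown"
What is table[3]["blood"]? "AB+"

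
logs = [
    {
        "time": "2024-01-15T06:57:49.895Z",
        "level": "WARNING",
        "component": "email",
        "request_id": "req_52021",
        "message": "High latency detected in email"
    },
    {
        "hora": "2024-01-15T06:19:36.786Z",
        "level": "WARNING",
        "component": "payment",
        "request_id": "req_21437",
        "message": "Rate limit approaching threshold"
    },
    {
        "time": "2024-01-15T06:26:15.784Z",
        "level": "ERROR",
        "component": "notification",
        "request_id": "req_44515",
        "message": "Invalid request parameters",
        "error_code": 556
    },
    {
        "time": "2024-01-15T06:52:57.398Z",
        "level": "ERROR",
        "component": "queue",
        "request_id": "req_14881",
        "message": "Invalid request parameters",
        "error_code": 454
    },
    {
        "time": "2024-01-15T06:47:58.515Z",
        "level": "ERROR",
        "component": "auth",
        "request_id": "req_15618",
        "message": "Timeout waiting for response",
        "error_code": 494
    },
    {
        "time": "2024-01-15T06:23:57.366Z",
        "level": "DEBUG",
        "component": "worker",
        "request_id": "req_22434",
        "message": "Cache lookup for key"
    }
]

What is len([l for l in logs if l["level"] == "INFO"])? 0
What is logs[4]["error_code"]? 494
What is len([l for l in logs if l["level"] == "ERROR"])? 3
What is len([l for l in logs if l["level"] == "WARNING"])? 2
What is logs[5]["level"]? "DEBUG"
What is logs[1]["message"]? "Rate limit approaching threshold"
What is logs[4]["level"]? "ERROR"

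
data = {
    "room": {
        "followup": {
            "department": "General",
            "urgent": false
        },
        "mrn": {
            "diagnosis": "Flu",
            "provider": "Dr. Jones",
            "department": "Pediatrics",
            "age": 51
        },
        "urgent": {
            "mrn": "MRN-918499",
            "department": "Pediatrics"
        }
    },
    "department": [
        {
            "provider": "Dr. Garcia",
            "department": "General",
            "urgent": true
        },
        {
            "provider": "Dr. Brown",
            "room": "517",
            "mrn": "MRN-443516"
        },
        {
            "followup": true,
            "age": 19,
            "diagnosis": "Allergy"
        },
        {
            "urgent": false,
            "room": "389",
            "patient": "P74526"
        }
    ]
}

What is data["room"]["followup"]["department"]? "General"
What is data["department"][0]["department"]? "General"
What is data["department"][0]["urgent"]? True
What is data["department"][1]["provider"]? "Dr. Brown"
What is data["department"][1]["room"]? "517"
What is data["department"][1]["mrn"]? "MRN-443516"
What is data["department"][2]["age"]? 19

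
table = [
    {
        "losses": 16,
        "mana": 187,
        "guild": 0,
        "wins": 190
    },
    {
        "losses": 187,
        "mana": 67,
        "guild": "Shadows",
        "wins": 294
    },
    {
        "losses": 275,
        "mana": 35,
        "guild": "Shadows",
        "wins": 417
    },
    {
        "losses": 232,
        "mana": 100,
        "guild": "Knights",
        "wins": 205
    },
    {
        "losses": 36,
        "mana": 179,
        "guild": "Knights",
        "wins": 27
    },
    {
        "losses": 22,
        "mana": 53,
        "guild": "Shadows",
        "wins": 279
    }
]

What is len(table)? 6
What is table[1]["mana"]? 67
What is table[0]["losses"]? 16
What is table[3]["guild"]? "Knights"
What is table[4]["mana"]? 179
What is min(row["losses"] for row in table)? 16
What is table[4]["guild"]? "Knights"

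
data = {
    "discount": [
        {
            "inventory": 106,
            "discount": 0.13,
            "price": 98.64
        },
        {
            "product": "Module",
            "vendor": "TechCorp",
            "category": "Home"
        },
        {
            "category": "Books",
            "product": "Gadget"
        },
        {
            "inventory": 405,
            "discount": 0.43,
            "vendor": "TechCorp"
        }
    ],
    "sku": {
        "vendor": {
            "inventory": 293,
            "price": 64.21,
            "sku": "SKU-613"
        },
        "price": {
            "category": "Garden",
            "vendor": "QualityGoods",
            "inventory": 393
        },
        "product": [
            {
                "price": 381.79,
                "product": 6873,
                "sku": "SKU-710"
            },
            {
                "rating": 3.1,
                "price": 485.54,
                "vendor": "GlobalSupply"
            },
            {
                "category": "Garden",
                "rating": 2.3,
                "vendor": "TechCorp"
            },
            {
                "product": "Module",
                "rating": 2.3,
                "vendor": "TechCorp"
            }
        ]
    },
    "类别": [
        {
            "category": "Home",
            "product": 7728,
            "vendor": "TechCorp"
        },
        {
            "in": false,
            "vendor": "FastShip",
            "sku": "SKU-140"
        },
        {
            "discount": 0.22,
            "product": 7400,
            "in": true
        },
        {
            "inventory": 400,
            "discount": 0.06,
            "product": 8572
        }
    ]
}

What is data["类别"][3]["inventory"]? 400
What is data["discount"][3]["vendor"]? "TechCorp"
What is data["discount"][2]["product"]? "Gadget"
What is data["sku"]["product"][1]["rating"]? 3.1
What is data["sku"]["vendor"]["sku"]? "SKU-613"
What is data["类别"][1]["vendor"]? "FastShip"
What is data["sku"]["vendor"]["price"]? 64.21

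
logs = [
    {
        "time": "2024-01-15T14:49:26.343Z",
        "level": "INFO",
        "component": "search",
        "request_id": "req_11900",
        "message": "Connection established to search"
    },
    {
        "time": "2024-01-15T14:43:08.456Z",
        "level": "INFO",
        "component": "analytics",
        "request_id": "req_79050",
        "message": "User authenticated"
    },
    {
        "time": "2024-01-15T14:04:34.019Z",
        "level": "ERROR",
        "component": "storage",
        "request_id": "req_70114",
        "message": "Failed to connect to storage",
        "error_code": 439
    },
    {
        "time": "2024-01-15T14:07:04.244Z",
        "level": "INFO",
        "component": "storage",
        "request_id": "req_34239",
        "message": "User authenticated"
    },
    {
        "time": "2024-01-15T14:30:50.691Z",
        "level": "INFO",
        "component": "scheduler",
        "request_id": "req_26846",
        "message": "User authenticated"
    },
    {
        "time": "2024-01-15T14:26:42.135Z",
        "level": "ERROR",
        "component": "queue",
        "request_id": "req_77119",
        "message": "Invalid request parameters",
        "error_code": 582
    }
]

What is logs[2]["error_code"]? 439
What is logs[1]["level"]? "INFO"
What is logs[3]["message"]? "User authenticated"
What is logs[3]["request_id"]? "req_34239"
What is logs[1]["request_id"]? "req_79050"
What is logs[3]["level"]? "INFO"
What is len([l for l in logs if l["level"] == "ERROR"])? 2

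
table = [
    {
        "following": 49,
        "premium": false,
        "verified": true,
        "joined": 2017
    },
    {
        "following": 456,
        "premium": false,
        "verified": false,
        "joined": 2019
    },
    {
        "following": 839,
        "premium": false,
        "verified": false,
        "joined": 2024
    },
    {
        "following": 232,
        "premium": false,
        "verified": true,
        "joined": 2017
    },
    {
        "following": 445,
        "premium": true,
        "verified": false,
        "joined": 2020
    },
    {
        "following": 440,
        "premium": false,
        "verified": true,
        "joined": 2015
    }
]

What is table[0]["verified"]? True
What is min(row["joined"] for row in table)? 2015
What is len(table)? 6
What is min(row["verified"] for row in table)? False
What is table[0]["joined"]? 2017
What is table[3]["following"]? 232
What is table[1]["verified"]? False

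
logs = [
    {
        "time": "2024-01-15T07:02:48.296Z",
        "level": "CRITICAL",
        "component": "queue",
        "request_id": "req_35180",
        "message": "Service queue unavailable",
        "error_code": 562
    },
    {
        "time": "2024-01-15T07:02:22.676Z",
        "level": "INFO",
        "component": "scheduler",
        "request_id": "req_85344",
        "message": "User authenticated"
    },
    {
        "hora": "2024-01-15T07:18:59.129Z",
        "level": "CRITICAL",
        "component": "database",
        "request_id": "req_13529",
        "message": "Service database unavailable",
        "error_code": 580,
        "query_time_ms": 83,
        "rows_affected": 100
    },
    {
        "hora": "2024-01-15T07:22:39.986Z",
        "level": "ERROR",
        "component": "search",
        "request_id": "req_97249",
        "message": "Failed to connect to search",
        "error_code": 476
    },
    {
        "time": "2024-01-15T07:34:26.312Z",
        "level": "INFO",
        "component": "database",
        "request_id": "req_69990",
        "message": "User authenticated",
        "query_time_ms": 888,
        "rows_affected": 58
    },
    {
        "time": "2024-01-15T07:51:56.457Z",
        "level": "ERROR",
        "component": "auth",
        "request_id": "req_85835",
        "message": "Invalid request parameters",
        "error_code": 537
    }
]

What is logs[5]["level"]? "ERROR"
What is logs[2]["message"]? "Service database unavailable"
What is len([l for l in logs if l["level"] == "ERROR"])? 2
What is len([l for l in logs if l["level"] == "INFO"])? 2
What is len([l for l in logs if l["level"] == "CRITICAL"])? 2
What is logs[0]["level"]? "CRITICAL"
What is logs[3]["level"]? "ERROR"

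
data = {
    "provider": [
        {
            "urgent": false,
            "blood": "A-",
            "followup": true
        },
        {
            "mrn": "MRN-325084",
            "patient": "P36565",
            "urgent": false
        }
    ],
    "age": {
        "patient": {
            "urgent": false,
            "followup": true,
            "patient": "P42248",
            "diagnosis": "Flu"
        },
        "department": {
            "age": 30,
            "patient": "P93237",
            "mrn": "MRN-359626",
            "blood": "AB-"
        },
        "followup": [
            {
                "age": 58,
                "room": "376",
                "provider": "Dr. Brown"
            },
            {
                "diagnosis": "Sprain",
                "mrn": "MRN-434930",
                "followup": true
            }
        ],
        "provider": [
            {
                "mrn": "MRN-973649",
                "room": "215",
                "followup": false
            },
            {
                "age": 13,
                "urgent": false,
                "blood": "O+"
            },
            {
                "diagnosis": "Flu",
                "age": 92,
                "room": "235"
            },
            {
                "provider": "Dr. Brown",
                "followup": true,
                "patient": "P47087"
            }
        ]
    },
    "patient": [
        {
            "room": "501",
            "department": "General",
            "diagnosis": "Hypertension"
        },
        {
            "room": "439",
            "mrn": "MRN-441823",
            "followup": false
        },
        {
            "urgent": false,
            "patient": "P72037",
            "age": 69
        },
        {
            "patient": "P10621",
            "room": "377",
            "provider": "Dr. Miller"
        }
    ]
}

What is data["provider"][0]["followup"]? True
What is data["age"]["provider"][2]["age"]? 92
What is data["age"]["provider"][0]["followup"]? False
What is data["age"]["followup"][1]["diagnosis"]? "Sprain"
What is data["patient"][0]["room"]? "501"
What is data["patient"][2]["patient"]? "P72037"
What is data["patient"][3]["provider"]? "Dr. Miller"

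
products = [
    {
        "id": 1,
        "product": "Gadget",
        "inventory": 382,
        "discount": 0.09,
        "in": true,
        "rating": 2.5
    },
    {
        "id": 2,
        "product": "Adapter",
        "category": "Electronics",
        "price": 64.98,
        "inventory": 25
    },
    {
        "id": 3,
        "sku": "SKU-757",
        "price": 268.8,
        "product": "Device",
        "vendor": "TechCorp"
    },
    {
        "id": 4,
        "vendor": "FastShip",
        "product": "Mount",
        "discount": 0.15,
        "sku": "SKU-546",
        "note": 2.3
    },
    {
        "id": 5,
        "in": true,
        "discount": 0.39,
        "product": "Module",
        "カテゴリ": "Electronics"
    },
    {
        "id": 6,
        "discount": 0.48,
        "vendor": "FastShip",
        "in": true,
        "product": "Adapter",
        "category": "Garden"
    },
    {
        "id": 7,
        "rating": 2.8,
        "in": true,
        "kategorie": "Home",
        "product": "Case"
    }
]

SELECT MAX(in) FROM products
True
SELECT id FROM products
[1, 2, 3, 4, 5, 6, 7]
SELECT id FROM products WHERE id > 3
[4, 5, 6, 7]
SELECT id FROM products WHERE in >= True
[1, 5, 6, 7]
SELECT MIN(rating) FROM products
2.5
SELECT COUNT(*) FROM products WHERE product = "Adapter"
2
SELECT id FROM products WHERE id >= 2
[2, 3, 4, 5, 6, 7]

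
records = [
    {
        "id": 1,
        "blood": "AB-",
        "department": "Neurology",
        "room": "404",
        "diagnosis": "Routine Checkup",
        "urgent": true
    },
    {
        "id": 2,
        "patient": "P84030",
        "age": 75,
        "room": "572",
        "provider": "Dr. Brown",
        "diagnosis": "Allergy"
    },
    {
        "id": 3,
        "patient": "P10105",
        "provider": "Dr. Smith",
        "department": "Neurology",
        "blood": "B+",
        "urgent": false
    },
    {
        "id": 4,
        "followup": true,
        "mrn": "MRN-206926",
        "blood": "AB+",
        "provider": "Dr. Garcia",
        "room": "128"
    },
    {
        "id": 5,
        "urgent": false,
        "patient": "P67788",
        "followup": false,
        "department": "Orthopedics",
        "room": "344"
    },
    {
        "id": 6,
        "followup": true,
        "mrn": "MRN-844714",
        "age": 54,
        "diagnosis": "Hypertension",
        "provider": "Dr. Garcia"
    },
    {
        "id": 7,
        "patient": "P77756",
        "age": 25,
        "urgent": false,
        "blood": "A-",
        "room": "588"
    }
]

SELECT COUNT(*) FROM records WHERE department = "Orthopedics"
1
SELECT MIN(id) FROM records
1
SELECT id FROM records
[1, 2, 3, 4, 5, 6, 7]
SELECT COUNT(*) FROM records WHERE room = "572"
1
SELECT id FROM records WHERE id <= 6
[1, 2, 3, 4, 5, 6]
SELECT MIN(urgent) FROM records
False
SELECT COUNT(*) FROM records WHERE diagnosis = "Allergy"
1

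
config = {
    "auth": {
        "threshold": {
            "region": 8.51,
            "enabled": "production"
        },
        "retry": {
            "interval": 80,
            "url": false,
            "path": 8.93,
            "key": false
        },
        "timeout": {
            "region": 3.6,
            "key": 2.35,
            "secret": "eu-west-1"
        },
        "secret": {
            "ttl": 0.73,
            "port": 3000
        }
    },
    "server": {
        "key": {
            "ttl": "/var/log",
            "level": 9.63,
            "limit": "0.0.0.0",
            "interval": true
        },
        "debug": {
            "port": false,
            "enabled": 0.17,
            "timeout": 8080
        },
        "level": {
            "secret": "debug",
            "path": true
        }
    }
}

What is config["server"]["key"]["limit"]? "0.0.0.0"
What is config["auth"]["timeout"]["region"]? 3.6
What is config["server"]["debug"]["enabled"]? 0.17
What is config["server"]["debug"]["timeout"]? 8080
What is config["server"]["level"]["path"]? True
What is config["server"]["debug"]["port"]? False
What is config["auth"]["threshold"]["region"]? 8.51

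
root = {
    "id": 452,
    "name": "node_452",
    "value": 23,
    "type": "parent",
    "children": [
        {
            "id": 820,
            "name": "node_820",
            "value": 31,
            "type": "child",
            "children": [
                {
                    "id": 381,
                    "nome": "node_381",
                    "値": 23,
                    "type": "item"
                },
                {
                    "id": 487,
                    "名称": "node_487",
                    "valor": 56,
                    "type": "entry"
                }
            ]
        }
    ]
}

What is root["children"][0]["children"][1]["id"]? 487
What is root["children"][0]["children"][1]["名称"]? "node_487"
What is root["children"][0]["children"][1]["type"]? "entry"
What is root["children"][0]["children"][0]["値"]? 23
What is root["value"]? 23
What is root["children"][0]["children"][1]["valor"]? 56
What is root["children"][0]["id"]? 820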